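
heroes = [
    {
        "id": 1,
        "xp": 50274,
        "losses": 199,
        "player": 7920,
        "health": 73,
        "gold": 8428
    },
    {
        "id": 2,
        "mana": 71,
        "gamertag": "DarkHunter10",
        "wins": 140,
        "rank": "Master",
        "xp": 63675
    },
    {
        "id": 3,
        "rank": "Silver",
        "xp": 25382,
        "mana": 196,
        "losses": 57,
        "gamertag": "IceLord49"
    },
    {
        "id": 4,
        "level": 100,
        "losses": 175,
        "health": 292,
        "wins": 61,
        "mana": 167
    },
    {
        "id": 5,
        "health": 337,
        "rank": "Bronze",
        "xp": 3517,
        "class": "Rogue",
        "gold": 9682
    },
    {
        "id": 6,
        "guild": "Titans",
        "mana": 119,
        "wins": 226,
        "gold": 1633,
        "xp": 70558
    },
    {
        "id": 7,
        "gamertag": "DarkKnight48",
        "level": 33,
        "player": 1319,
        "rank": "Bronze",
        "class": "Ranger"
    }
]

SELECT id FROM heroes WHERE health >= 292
[4, 5]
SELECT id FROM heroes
[1, 2, 3, 4, 5, 6, 7]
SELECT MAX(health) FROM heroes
337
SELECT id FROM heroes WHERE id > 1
[2, 3, 4, 5, 6, 7]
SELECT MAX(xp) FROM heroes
70558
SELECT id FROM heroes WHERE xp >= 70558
[6]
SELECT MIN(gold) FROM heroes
1633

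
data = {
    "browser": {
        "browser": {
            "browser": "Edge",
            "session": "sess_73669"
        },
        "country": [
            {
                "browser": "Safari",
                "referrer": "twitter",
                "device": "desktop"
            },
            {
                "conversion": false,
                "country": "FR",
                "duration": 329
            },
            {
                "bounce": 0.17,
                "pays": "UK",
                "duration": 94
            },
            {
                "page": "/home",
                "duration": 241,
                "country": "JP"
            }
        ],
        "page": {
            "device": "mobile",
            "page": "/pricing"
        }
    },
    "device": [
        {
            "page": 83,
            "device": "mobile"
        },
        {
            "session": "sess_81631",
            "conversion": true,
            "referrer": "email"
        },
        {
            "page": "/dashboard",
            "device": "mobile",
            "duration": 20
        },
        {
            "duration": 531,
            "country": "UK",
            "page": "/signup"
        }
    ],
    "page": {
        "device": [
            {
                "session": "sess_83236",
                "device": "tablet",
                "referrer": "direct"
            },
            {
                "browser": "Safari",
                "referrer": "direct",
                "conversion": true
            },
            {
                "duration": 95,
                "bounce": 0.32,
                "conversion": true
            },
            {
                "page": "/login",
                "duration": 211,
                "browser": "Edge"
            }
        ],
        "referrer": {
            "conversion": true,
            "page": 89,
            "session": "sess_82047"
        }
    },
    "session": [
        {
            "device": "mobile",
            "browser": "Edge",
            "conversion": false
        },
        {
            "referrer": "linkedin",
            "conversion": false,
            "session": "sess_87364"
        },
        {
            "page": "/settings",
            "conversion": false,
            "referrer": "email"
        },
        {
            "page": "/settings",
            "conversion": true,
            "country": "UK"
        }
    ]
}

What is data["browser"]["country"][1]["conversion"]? False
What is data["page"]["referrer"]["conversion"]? True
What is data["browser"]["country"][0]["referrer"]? "twitter"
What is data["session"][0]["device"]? "mobile"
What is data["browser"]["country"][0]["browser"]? "Safari"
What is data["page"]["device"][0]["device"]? "tablet"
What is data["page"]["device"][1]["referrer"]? "direct"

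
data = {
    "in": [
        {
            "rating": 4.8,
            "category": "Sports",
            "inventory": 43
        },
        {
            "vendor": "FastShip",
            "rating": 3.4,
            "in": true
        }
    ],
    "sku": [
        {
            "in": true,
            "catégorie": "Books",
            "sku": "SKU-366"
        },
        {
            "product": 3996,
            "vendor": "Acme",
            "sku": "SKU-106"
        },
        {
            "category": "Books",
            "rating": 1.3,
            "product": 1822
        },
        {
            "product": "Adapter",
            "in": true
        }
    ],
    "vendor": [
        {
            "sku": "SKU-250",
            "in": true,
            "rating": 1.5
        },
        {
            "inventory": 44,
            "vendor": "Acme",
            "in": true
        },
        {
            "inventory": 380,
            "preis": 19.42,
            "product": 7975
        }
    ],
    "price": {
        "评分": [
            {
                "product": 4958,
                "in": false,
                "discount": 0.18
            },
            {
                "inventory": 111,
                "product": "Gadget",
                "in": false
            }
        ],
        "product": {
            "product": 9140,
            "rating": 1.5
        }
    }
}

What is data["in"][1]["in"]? True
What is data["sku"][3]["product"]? "Adapter"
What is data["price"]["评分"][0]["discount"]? 0.18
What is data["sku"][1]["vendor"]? "Acme"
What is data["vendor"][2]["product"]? 7975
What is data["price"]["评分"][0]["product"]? 4958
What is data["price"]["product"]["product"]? 9140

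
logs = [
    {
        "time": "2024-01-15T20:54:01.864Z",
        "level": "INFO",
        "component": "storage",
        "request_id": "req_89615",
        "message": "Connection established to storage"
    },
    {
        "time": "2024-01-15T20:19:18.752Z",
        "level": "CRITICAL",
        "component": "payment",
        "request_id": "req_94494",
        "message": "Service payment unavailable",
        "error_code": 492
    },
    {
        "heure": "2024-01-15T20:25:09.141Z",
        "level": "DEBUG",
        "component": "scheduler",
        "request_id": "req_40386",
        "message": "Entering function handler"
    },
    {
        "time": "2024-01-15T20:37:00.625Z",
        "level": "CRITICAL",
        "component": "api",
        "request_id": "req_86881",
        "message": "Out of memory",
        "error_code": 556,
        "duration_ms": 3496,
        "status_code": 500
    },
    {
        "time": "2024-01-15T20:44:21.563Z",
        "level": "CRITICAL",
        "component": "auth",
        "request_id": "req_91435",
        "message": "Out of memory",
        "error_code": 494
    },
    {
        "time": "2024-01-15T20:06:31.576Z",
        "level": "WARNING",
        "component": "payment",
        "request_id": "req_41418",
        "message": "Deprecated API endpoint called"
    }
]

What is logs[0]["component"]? "storage"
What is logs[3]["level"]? "CRITICAL"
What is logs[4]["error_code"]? 494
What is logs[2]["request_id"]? "req_40386"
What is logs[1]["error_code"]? 492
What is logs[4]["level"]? "CRITICAL"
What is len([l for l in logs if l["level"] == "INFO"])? 1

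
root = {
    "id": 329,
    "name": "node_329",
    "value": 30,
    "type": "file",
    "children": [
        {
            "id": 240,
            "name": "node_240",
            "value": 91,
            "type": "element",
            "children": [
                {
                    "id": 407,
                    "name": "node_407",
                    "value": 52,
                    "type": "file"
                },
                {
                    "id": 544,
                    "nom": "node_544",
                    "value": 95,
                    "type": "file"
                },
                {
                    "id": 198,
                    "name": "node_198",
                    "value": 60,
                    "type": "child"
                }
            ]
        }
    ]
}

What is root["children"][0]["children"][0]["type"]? "file"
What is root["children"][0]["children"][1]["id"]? 544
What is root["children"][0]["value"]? 91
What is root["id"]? 329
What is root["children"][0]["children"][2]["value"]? 60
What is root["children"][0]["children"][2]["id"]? 198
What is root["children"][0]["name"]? "node_240"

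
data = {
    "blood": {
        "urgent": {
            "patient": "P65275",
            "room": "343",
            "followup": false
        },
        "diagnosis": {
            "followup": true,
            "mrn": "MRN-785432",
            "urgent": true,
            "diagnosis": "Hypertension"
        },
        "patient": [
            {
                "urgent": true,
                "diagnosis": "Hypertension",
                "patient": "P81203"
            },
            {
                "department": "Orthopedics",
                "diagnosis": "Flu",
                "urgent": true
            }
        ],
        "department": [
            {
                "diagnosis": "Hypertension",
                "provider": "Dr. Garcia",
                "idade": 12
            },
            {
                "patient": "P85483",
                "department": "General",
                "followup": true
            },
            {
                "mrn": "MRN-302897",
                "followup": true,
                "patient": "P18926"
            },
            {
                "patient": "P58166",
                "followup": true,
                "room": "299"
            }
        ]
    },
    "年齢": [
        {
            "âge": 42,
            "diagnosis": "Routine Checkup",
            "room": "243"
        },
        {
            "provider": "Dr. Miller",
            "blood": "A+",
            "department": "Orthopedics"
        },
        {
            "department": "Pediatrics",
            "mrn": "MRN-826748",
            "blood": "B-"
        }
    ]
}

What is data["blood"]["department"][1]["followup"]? True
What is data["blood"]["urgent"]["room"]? "343"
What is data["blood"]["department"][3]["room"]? "299"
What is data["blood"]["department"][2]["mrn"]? "MRN-302897"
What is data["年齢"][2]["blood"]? "B-"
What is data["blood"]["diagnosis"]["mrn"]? "MRN-785432"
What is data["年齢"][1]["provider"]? "Dr. Miller"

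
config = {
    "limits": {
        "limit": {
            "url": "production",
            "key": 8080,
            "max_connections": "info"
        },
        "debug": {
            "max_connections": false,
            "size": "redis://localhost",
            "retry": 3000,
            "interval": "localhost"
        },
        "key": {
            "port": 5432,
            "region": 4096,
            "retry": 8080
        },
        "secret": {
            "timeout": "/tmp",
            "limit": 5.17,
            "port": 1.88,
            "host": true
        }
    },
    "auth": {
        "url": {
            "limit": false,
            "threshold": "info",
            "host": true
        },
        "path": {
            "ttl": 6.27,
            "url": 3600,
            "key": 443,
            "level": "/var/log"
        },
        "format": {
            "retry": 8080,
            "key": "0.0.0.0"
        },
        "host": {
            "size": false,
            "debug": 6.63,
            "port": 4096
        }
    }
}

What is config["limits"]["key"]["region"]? 4096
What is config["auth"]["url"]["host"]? True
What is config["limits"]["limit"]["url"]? "production"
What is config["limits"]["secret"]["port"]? 1.88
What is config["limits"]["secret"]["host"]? True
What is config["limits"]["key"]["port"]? 5432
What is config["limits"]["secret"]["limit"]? 5.17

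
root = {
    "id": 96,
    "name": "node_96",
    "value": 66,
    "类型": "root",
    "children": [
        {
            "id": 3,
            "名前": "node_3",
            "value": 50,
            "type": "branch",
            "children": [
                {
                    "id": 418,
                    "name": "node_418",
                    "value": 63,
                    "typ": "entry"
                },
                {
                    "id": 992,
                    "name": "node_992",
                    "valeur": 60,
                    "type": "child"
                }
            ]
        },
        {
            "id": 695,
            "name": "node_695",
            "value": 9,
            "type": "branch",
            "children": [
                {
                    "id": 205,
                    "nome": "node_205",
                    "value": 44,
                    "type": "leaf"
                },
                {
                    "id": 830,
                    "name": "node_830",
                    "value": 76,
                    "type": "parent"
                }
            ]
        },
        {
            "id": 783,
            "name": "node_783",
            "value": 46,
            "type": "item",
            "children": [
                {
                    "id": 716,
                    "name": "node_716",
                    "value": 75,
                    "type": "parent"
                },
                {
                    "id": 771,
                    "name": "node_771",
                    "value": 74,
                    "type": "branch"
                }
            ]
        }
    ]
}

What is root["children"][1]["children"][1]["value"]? 76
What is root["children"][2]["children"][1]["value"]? 74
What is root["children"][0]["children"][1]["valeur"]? 60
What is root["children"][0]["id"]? 3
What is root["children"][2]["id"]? 783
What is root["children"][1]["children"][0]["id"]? 205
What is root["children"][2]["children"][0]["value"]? 75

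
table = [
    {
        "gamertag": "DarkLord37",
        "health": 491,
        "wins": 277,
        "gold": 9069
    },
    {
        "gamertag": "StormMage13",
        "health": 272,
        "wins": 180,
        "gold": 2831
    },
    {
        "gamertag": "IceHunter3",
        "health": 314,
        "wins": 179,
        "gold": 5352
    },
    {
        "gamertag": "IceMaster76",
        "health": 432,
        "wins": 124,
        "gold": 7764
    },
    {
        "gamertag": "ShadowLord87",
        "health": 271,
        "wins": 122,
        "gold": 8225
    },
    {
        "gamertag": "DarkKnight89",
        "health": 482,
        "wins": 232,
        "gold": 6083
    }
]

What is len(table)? 6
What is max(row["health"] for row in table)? 491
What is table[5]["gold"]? 6083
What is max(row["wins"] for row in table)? 277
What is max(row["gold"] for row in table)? 9069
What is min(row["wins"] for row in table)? 122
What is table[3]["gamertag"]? "IceMaster76"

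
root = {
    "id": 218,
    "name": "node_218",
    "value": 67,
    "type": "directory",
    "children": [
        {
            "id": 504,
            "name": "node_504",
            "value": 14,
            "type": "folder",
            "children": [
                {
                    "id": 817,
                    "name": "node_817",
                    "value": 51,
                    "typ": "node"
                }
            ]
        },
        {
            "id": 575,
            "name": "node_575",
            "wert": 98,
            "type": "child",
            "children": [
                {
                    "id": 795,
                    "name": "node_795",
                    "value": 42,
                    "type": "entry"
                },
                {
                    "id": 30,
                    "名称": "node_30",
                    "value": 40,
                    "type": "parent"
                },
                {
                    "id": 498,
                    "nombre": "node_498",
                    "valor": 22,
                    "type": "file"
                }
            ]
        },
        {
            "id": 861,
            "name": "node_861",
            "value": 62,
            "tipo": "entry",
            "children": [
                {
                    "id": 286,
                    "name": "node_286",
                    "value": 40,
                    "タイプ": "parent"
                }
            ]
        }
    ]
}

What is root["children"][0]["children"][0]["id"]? 817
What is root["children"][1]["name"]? "node_575"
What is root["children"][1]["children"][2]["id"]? 498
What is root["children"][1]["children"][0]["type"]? "entry"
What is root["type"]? "directory"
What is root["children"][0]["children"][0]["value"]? 51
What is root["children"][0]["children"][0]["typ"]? "node"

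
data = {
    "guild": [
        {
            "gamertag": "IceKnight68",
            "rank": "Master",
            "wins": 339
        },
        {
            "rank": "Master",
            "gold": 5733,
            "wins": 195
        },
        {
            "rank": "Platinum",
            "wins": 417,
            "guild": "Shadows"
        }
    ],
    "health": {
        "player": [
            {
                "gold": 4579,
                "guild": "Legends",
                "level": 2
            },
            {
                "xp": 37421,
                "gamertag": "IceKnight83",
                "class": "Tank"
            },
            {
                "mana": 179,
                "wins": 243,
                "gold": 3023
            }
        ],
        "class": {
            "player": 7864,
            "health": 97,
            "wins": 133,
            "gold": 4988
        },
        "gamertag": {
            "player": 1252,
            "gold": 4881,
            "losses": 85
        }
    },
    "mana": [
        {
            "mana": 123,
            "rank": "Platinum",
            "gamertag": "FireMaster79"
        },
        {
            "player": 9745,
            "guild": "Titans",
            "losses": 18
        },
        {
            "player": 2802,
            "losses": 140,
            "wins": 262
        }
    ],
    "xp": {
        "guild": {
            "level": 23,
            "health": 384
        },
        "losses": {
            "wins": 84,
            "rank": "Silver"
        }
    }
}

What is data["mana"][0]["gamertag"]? "FireMaster79"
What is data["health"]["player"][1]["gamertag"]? "IceKnight83"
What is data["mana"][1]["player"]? 9745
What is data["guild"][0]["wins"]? 339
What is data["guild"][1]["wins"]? 195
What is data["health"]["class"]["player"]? 7864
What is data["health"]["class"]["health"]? 97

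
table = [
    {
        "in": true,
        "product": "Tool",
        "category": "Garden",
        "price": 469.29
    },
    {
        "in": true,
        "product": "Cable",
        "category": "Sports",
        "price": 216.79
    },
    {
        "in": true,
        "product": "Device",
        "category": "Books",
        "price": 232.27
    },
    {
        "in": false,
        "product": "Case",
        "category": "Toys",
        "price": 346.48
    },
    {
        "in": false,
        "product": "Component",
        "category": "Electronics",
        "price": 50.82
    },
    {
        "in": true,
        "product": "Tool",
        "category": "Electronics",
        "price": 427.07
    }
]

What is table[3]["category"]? "Toys"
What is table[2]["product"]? "Device"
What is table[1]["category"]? "Sports"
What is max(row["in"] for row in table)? True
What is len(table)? 6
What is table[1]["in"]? True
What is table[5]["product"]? "Tool"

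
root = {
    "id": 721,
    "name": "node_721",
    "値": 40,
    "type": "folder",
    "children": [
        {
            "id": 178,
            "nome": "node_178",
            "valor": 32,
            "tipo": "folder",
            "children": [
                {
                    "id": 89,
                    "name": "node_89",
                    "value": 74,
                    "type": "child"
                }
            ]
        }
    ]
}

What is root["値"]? 40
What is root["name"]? "node_721"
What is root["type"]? "folder"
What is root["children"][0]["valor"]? 32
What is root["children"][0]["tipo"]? "folder"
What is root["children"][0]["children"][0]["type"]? "child"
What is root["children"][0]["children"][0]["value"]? 74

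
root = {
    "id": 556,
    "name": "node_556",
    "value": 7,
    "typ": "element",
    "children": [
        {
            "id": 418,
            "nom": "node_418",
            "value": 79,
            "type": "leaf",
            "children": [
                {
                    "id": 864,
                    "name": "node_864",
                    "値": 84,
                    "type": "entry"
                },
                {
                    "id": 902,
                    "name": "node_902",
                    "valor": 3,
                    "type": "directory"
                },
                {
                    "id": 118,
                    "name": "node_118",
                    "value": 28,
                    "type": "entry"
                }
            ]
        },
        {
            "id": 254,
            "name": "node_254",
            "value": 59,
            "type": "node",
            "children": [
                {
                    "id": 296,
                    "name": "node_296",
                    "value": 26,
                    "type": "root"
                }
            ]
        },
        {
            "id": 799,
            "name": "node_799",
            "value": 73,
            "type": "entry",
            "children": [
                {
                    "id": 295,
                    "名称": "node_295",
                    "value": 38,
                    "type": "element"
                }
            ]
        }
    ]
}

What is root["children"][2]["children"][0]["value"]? 38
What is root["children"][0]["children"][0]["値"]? 84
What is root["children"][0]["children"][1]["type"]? "directory"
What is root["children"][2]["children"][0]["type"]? "element"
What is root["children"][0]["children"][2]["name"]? "node_118"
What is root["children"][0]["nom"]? "node_418"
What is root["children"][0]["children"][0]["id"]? 864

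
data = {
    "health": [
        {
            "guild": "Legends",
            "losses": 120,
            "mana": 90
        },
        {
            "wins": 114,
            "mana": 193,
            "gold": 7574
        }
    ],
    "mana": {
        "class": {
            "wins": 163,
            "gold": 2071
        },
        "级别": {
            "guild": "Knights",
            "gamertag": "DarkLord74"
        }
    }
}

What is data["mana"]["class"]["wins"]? 163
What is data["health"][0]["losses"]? 120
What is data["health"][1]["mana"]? 193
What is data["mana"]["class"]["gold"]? 2071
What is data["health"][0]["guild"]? "Legends"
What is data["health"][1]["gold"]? 7574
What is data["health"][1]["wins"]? 114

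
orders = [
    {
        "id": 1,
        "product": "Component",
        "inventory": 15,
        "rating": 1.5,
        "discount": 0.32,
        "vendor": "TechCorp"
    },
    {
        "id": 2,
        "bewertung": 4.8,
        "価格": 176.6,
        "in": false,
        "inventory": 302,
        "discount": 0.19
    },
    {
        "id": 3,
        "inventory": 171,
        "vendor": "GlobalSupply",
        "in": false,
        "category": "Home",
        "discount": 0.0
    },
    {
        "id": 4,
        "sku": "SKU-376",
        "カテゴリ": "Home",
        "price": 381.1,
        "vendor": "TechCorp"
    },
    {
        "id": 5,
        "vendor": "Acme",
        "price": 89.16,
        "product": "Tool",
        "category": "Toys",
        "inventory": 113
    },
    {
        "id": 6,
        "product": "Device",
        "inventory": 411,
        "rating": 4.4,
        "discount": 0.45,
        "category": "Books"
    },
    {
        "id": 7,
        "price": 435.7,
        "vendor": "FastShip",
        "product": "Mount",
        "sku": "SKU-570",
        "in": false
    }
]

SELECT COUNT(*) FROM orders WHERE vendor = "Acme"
1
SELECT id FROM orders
[1, 2, 3, 4, 5, 6, 7]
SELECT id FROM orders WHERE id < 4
[1, 2, 3]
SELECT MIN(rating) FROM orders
1.5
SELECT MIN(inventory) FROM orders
15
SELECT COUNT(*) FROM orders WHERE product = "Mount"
1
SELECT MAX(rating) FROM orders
4.4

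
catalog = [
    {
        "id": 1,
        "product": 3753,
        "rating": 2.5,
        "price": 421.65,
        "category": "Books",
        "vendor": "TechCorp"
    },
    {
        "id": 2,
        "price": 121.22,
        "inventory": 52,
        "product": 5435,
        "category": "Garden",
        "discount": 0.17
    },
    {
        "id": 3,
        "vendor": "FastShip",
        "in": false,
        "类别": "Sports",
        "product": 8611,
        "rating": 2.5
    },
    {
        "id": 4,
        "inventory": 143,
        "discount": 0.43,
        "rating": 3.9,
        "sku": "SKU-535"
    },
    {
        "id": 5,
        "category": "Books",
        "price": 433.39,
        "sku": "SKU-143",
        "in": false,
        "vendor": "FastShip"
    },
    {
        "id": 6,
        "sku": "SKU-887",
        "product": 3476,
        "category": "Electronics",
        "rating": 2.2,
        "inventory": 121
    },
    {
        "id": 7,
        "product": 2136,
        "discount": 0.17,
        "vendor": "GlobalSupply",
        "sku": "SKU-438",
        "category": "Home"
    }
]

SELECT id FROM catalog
[1, 2, 3, 4, 5, 6, 7]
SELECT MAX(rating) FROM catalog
3.9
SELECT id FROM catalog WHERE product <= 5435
[1, 2, 6, 7]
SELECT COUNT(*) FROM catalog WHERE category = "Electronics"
1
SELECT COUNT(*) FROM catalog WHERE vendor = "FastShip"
2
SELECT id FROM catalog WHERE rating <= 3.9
[1, 3, 4, 6]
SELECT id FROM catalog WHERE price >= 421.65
[1, 5]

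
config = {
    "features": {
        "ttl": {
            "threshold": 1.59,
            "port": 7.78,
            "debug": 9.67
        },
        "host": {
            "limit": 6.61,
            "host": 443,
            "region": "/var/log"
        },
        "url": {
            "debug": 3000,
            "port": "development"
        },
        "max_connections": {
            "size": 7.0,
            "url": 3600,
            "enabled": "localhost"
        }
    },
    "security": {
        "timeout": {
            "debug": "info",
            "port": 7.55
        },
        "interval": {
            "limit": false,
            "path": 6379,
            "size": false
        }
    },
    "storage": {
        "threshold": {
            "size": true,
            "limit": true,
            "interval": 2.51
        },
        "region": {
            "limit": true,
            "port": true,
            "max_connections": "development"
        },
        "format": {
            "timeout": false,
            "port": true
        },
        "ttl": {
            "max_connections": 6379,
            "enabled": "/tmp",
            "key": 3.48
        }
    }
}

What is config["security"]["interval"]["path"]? 6379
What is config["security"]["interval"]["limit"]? False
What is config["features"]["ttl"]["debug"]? 9.67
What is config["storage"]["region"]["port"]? True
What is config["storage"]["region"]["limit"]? True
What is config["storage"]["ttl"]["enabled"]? "/tmp"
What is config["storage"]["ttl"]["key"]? 3.48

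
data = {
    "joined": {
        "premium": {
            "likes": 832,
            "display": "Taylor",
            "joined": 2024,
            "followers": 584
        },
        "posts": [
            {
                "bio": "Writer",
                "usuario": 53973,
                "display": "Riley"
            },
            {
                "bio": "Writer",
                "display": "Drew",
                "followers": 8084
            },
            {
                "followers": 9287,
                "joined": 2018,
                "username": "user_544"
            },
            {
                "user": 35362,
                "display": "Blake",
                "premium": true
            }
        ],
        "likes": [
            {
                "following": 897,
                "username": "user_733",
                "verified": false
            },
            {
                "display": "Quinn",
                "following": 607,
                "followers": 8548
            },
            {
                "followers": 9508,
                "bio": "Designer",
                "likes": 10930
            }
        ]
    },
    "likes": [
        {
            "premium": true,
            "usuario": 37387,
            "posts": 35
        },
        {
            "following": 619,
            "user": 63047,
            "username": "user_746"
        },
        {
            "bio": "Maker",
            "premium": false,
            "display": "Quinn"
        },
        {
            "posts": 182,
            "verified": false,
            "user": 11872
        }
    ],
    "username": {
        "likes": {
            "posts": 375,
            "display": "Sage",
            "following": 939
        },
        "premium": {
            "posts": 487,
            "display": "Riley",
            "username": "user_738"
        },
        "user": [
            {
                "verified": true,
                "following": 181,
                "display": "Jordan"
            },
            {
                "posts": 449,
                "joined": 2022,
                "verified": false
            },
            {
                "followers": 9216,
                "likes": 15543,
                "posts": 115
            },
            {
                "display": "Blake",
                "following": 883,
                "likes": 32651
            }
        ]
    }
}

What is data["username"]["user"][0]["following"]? 181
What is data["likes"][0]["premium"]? True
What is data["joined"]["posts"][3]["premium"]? True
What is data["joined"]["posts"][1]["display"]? "Drew"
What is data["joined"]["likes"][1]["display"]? "Quinn"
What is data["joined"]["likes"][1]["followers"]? 8548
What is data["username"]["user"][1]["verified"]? False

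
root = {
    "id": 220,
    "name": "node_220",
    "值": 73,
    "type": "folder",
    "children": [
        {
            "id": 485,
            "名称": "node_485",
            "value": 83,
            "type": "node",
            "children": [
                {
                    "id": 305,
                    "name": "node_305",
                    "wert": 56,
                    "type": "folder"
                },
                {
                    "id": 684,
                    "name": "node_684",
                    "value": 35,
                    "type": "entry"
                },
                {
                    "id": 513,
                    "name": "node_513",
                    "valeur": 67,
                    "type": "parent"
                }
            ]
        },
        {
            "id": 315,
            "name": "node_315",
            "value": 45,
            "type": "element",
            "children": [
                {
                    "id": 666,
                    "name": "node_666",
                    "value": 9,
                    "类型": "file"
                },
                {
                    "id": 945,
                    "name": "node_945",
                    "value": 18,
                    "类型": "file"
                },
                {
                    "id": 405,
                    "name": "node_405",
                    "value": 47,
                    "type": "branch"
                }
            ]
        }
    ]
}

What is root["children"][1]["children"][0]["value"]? 9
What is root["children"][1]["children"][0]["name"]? "node_666"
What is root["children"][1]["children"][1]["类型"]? "file"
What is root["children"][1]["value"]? 45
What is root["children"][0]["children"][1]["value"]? 35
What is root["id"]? 220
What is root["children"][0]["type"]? "node"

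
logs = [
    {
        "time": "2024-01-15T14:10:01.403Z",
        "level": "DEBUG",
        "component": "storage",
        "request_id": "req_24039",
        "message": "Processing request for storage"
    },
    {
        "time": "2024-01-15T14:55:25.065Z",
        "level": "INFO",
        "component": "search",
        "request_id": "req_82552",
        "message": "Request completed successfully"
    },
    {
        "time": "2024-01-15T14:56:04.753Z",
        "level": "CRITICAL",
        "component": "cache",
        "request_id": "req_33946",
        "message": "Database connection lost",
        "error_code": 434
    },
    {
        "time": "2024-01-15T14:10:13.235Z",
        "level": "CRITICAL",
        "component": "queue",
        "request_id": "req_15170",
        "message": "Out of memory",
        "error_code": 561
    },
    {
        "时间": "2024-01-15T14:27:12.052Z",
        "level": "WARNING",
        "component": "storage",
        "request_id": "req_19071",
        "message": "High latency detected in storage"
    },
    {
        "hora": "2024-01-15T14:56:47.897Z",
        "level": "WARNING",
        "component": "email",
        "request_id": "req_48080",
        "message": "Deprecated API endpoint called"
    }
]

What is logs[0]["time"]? "2024-01-15T14:10:01.403Z"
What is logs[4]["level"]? "WARNING"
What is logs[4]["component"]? "storage"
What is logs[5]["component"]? "email"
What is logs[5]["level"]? "WARNING"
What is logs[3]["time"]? "2024-01-15T14:10:13.235Z"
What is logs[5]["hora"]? "2024-01-15T14:56:47.897Z"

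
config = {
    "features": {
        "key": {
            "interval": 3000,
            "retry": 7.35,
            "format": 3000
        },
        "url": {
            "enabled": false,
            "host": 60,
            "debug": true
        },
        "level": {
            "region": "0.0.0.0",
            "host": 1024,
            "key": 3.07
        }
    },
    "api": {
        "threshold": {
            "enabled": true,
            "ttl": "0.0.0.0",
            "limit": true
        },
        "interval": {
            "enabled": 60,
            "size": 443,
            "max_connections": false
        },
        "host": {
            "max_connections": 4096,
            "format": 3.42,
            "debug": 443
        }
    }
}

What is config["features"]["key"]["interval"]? 3000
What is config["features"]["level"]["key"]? 3.07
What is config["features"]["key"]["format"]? 3000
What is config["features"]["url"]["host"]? 60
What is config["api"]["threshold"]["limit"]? True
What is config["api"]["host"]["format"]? 3.42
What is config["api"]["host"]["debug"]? 443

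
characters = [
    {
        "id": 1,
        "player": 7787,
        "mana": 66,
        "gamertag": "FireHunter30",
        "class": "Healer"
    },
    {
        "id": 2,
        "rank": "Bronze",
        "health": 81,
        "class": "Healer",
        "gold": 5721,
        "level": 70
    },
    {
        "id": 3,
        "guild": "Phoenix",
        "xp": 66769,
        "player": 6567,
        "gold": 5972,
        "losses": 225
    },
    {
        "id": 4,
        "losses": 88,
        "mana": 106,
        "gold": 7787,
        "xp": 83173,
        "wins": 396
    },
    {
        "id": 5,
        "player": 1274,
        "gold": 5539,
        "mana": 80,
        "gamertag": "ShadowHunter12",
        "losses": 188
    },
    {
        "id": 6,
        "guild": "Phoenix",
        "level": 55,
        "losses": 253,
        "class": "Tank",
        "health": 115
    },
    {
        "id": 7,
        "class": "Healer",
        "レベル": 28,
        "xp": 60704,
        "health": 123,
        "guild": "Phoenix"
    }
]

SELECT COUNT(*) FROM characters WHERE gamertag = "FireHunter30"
1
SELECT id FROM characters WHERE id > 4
[5, 6, 7]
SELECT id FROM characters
[1, 2, 3, 4, 5, 6, 7]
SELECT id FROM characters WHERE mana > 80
[4]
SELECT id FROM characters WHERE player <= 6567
[3, 5]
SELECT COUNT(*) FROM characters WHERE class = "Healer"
3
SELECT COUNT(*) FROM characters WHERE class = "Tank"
1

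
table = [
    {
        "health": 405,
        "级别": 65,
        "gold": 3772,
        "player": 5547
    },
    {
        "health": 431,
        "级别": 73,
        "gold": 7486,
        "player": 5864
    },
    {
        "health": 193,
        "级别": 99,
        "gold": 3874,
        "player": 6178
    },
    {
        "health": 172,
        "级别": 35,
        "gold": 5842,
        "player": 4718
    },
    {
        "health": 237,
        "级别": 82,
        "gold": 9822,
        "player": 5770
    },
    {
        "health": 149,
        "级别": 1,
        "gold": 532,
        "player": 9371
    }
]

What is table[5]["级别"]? 1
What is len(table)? 6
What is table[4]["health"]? 237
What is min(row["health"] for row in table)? 149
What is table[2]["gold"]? 3874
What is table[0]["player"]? 5547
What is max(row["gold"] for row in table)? 9822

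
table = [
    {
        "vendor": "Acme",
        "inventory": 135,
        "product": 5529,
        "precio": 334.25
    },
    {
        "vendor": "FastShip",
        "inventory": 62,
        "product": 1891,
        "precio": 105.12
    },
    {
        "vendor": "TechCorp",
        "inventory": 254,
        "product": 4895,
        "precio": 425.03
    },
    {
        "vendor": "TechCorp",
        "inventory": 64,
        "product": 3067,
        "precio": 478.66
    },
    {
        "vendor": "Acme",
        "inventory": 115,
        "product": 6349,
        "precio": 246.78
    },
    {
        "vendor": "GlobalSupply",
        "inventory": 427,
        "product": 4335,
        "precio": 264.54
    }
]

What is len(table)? 6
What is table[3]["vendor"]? "TechCorp"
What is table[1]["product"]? 1891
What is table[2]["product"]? 4895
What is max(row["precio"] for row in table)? 478.66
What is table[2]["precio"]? 425.03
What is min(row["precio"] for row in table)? 105.12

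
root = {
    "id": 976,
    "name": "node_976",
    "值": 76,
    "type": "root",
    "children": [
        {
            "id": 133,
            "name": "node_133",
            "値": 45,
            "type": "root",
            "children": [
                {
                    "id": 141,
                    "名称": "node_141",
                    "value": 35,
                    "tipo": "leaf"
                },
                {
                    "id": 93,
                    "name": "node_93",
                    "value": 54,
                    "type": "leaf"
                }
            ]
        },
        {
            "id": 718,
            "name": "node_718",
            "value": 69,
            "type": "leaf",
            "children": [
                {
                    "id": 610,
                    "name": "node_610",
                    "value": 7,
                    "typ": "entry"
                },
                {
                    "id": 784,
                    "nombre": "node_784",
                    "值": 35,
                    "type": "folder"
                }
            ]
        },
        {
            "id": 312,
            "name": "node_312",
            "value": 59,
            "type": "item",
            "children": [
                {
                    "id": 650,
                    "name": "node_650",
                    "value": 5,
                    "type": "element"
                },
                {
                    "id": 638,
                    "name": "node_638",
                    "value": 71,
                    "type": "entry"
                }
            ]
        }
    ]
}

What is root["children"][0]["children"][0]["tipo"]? "leaf"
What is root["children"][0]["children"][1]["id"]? 93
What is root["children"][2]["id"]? 312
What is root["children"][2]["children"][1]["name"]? "node_638"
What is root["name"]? "node_976"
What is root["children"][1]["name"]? "node_718"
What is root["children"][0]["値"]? 45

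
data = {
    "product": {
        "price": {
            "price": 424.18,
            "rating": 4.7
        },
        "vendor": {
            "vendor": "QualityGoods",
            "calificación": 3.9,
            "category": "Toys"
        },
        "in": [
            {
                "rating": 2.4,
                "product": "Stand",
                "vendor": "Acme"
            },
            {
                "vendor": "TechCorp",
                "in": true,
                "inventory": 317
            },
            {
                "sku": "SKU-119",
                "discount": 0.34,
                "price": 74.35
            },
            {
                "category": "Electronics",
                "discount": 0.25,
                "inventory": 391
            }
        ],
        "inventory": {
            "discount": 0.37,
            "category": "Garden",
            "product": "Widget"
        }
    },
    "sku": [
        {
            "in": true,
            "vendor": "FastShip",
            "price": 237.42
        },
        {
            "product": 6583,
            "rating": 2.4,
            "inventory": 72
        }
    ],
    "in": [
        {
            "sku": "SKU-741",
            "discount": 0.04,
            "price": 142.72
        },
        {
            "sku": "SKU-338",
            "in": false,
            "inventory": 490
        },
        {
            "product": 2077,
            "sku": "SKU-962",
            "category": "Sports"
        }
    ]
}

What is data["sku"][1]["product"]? 6583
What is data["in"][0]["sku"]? "SKU-741"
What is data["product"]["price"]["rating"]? 4.7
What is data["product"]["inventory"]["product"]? "Widget"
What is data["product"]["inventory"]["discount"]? 0.37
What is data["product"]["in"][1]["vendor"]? "TechCorp"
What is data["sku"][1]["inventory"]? 72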